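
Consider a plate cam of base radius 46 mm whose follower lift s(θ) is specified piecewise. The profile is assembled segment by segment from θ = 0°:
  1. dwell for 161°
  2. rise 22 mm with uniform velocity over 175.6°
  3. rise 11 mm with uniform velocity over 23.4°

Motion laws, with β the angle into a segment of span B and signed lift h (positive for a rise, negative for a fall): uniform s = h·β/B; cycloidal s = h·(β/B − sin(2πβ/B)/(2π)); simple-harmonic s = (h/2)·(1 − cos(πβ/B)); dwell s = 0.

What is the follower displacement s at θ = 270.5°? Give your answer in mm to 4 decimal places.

seg 1 [0°–161°] dwell: s stays 0.0000
seg 2 [161°–336.6°] uniform, h=22: θ=270.5° here. β=109.5, B=175.6. 22·109.5/175.6 = 13.7187 → s = 13.7187

13.7187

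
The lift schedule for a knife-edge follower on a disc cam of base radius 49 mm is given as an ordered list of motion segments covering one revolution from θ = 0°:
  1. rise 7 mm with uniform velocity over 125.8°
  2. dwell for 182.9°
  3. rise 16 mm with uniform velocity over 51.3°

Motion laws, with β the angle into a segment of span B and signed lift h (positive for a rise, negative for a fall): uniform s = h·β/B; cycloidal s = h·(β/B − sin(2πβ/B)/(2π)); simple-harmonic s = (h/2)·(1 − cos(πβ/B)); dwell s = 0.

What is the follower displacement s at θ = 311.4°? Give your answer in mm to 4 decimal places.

seg 1 [0°–125.8°] uniform, h=7: full span → s += 7 → s = 7.0000
seg 2 [125.8°–308.7°] dwell: s stays 7.0000
seg 3 [308.7°–360°] uniform, h=16: θ=311.4° here. β=2.7, B=51.3. 16·2.7/51.3 = 0.8421 → s = 7.8421

7.8421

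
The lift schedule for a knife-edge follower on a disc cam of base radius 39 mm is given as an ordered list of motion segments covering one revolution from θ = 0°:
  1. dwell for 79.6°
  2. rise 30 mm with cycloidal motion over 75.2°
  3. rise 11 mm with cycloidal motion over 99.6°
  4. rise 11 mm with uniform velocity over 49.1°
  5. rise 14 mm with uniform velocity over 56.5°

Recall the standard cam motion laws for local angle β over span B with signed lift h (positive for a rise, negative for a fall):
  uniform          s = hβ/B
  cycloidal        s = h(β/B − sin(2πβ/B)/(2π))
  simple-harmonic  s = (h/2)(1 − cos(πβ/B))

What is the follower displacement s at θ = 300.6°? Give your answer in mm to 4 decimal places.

seg 1 [0°–79.6°] dwell: s stays 0.0000
seg 2 [79.6°–154.8°] cycloidal, h=30: full span → s += 30 → s = 30.0000
seg 3 [154.8°–254.4°] cycloidal, h=11: full span → s += 11 → s = 41.0000
seg 4 [254.4°–303.5°] uniform, h=11: θ=300.6° here. β=46.2, B=49.1. 11·46.2/49.1 = 10.3503 → s = 51.3503

51.3503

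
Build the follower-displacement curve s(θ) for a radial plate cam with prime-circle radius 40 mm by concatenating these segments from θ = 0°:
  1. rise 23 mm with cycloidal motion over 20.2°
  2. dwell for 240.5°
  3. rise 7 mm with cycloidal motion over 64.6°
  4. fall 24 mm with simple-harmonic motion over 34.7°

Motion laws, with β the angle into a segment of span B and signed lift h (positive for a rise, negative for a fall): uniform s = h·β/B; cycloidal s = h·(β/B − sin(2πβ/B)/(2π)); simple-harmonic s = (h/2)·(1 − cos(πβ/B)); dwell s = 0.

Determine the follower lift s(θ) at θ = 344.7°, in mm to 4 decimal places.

seg 1 [0°–20.2°] cycloidal, h=23: full span → s += 23 → s = 23.0000
seg 2 [20.2°–260.7°] dwell: s stays 23.0000
seg 3 [260.7°–325.3°] cycloidal, h=7: full span → s += 7 → s = 30.0000
seg 4 [325.3°–360°] simple-harmonic, h=-24: θ=344.7° here. β=19.4, B=34.7. -24/2·(1 − cos(π·0.5591)) = -14.2144 → s = 15.7856

15.7856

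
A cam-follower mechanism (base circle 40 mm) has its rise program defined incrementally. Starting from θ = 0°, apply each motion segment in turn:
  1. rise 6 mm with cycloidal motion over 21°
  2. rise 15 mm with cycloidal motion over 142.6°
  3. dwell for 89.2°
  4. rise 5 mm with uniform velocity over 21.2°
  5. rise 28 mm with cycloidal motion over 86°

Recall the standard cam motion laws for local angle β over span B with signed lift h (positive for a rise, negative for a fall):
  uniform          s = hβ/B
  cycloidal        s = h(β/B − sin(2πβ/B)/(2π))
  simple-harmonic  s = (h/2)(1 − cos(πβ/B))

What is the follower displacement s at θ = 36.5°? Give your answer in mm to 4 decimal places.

seg 1 [0°–21°] cycloidal, h=6: full span → s += 6 → s = 6.0000
seg 2 [21°–163.6°] cycloidal, h=15: θ=36.5° here. β=15.5, B=142.6. 15·(0.1087 − sin(2π·0.1087)/(2π)) = 0.1238 → s = 6.1238

6.1238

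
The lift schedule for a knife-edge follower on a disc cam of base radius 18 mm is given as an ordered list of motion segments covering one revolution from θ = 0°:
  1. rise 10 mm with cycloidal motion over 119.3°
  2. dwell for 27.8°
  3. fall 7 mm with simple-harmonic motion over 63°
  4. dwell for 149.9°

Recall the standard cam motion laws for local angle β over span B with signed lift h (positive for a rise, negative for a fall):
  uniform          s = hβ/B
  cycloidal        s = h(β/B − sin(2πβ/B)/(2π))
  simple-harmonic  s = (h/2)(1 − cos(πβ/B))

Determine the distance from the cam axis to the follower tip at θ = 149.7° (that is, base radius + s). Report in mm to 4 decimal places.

seg 1 [0°–119.3°] cycloidal, h=10: full span → s += 10 → s = 10.0000
seg 2 [119.3°–147.1°] dwell: s stays 10.0000
seg 3 [147.1°–210.1°] simple-harmonic, h=-7: θ=149.7° here. β=2.6, B=63. -7/2·(1 − cos(π·0.0413)) = -0.0294 → s = 9.9706
radial distance = base radius + s = 18 + 9.9706 = 27.9706

27.9706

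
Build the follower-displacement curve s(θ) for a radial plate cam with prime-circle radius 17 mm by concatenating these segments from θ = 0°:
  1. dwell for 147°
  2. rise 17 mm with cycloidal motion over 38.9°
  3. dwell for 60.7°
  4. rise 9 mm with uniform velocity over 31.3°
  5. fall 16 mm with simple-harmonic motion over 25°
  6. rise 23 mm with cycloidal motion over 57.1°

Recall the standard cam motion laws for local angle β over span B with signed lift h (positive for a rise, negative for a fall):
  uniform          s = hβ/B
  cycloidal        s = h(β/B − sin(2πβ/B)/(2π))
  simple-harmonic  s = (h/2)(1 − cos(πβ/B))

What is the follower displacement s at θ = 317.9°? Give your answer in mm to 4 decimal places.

seg 1 [0°–147°] dwell: s stays 0.0000
seg 2 [147°–185.9°] cycloidal, h=17: full span → s += 17 → s = 17.0000
seg 3 [185.9°–246.6°] dwell: s stays 17.0000
seg 4 [246.6°–277.9°] uniform, h=9: full span → s += 9 → s = 26.0000
seg 5 [277.9°–302.9°] simple-harmonic, h=-16: full span → s += -16 → s = 10.0000
seg 6 [302.9°–360°] cycloidal, h=23: θ=317.9° here. β=15, B=57.1. 23·(0.2627 − sin(2π·0.2627)/(2π)) = 2.3931 → s = 12.3931

12.3931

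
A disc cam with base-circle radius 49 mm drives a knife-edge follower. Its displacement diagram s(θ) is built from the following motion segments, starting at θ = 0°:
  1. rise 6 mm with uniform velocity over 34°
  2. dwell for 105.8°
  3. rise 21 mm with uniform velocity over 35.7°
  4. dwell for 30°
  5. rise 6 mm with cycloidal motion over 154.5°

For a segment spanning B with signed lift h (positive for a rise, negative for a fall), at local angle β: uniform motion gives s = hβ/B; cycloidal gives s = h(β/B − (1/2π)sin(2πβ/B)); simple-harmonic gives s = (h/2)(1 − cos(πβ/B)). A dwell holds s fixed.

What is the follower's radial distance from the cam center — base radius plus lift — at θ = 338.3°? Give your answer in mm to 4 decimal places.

seg 1 [0°–34°] uniform, h=6: full span → s += 6 → s = 6.0000
seg 2 [34°–139.8°] dwell: s stays 6.0000
seg 3 [139.8°–175.5°] uniform, h=21: full span → s += 21 → s = 27.0000
seg 4 [175.5°–205.5°] dwell: s stays 27.0000
seg 5 [205.5°–360°] cycloidal, h=6: θ=338.3° here. β=132.8, B=154.5. 6·(0.8595 − sin(2π·0.8595)/(2π)) = 5.8948 → s = 32.8948
radial distance = base radius + s = 49 + 32.8948 = 81.8948

81.8948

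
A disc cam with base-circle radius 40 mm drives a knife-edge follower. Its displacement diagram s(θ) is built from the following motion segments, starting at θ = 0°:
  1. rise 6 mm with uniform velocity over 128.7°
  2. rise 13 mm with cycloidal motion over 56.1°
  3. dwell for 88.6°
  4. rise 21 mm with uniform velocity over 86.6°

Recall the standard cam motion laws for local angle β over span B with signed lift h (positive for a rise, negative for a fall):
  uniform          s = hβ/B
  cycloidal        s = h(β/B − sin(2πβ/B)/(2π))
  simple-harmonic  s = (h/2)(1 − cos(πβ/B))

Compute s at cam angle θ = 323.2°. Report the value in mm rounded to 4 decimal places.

seg 1 [0°–128.7°] uniform, h=6: full span → s += 6 → s = 6.0000
seg 2 [128.7°–184.8°] cycloidal, h=13: full span → s += 13 → s = 19.0000
seg 3 [184.8°–273.4°] dwell: s stays 19.0000
seg 4 [273.4°–360°] uniform, h=21: θ=323.2° here. β=49.8, B=86.6. 21·49.8/86.6 = 12.0762 → s = 31.0762

31.0762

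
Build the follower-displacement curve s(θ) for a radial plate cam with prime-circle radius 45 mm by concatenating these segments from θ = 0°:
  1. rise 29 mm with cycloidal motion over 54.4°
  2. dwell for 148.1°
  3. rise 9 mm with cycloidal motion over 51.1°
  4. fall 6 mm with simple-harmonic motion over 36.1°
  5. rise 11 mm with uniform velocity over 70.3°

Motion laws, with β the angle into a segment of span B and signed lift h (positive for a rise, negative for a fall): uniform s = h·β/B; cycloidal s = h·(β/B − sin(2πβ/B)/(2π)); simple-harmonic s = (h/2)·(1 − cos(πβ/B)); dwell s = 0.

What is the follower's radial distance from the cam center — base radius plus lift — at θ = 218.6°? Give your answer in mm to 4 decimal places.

seg 1 [0°–54.4°] cycloidal, h=29: full span → s += 29 → s = 29.0000
seg 2 [54.4°–202.5°] dwell: s stays 29.0000
seg 3 [202.5°–253.6°] cycloidal, h=9: θ=218.6° here. β=16.1, B=51.1. 9·(0.3151 − sin(2π·0.3151)/(2π)) = 1.5213 → s = 30.5213
radial distance = base radius + s = 45 + 30.5213 = 75.5213

75.5213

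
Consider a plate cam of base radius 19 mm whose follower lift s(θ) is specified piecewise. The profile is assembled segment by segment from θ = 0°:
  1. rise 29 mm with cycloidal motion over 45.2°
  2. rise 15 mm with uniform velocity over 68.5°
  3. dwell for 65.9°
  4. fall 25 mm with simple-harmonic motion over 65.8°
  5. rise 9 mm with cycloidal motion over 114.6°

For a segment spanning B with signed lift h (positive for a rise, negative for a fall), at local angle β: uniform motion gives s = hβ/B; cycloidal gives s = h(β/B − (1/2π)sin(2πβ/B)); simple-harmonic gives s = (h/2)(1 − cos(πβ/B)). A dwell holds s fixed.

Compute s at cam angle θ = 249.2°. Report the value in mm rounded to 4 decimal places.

seg 1 [0°–45.2°] cycloidal, h=29: full span → s += 29 → s = 29.0000
seg 2 [45.2°–113.7°] uniform, h=15: full span → s += 15 → s = 44.0000
seg 3 [113.7°–179.6°] dwell: s stays 44.0000
seg 4 [179.6°–245.4°] simple-harmonic, h=-25: full span → s += -25 → s = 19.0000
seg 5 [245.4°–360°] cycloidal, h=9: θ=249.2° here. β=3.8, B=114.6. 9·(0.0332 − sin(2π·0.0332)/(2π)) = 0.0022 → s = 19.0022

19.0022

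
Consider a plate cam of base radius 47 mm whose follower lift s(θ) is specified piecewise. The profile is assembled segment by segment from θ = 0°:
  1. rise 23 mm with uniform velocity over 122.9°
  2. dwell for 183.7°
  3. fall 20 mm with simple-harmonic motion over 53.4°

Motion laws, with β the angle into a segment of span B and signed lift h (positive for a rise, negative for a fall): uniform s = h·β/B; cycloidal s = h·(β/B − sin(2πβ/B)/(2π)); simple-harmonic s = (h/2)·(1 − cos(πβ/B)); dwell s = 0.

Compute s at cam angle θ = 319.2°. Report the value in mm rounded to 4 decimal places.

seg 1 [0°–122.9°] uniform, h=23: full span → s += 23 → s = 23.0000
seg 2 [122.9°–306.6°] dwell: s stays 23.0000
seg 3 [306.6°–360°] simple-harmonic, h=-20: θ=319.2° here. β=12.6, B=53.4. -20/2·(1 − cos(π·0.2360)) = -2.6239 → s = 20.3761

20.3761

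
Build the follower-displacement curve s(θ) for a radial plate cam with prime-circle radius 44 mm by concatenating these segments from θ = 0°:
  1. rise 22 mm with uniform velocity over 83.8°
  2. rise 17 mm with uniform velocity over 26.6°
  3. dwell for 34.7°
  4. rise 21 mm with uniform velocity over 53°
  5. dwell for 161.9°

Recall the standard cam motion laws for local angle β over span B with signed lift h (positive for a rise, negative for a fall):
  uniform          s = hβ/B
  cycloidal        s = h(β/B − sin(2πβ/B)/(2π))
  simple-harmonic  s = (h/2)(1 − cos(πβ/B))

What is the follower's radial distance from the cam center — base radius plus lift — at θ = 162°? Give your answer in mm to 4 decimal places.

seg 1 [0°–83.8°] uniform, h=22: full span → s += 22 → s = 22.0000
seg 2 [83.8°–110.4°] uniform, h=17: full span → s += 17 → s = 39.0000
seg 3 [110.4°–145.1°] dwell: s stays 39.0000
seg 4 [145.1°–198.1°] uniform, h=21: θ=162° here. β=16.9, B=53. 21·16.9/53 = 6.6962 → s = 45.6962
radial distance = base radius + s = 44 + 45.6962 = 89.6962

89.6962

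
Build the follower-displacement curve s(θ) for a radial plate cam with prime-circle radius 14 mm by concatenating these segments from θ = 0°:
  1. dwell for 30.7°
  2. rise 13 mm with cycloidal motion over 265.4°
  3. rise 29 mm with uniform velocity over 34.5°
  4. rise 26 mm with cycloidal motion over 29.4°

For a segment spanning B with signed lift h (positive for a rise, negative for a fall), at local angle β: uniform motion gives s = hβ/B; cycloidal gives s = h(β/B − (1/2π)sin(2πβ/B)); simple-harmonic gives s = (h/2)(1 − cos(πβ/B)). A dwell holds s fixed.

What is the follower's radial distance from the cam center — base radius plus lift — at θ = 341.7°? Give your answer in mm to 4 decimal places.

seg 1 [0°–30.7°] dwell: s stays 0.0000
seg 2 [30.7°–296.1°] cycloidal, h=13: full span → s += 13 → s = 13.0000
seg 3 [296.1°–330.6°] uniform, h=29: full span → s += 29 → s = 42.0000
seg 4 [330.6°–360°] cycloidal, h=26: θ=341.7° here. β=11.1, B=29.4. 26·(0.3776 − sin(2π·0.3776)/(2π)) = 6.9376 → s = 48.9376
radial distance = base radius + s = 14 + 48.9376 = 62.9376

62.9376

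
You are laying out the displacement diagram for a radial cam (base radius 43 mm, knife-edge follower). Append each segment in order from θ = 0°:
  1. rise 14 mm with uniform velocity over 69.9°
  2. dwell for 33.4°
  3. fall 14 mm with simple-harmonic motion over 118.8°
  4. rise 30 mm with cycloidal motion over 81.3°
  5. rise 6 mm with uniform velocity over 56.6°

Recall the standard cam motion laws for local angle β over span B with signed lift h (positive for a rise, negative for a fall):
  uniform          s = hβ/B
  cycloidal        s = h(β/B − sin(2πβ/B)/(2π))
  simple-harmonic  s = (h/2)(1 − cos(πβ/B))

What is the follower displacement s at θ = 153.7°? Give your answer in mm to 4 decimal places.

seg 1 [0°–69.9°] uniform, h=14: full span → s += 14 → s = 14.0000
seg 2 [69.9°–103.3°] dwell: s stays 14.0000
seg 3 [103.3°–222.1°] simple-harmonic, h=-14: θ=153.7° here. β=50.4, B=118.8. -14/2·(1 − cos(π·0.4242)) = -5.3497 → s = 8.6503

8.6503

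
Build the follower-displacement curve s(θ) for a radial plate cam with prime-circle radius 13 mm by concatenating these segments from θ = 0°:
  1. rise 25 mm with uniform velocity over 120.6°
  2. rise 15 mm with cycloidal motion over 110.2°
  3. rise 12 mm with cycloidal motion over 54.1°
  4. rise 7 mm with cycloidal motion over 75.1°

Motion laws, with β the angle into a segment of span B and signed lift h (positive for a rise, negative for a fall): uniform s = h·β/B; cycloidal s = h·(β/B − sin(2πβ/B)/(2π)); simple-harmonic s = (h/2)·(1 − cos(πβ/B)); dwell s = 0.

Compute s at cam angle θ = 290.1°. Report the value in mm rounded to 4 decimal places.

seg 1 [0°–120.6°] uniform, h=25: full span → s += 25 → s = 25.0000
seg 2 [120.6°–230.8°] cycloidal, h=15: full span → s += 15 → s = 40.0000
seg 3 [230.8°–284.9°] cycloidal, h=12: full span → s += 12 → s = 52.0000
seg 4 [284.9°–360°] cycloidal, h=7: θ=290.1° here. β=5.2, B=75.1. 7·(0.0692 − sin(2π·0.0692)/(2π)) = 0.0151 → s = 52.0151

52.0151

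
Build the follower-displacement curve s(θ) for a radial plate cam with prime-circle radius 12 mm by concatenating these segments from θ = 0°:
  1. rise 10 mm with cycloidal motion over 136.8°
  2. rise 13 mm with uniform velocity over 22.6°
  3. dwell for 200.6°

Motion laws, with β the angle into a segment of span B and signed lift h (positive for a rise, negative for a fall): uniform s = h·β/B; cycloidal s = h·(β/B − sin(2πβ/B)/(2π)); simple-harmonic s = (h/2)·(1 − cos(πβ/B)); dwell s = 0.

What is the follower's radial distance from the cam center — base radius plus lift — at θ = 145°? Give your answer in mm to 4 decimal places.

seg 1 [0°–136.8°] cycloidal, h=10: full span → s += 10 → s = 10.0000
seg 2 [136.8°–159.4°] uniform, h=13: θ=145° here. β=8.2, B=22.6. 13·8.2/22.6 = 4.7168 → s = 14.7168
radial distance = base radius + s = 12 + 14.7168 = 26.7168

26.7168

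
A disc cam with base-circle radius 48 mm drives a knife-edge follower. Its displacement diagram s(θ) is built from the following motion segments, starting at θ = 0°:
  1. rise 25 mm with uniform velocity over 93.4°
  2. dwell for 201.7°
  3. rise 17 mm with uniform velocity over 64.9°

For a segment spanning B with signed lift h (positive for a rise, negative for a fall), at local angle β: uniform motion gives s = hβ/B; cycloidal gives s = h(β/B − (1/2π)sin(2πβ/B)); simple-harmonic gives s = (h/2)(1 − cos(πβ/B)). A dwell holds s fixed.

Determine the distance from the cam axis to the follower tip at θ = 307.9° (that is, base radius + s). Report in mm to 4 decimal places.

seg 1 [0°–93.4°] uniform, h=25: full span → s += 25 → s = 25.0000
seg 2 [93.4°–295.1°] dwell: s stays 25.0000
seg 3 [295.1°–360°] uniform, h=17: θ=307.9° here. β=12.8, B=64.9. 17·12.8/64.9 = 3.3529 → s = 28.3529
radial distance = base radius + s = 48 + 28.3529 = 76.3529

76.3529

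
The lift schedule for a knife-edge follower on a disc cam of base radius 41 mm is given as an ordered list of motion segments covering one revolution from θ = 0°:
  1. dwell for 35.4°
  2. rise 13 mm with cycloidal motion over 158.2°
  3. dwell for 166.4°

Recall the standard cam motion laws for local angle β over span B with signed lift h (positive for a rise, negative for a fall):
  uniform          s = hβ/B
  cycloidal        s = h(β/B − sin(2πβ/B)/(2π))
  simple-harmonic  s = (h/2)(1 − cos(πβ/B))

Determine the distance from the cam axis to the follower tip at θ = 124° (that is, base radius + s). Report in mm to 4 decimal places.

seg 1 [0°–35.4°] dwell: s stays 0.0000
seg 2 [35.4°–193.6°] cycloidal, h=13: θ=124° here. β=88.6, B=158.2. 13·(0.5601 − sin(2π·0.5601)/(2π)) = 8.0429 → s = 8.0429
radial distance = base radius + s = 41 + 8.0429 = 49.0429

49.0429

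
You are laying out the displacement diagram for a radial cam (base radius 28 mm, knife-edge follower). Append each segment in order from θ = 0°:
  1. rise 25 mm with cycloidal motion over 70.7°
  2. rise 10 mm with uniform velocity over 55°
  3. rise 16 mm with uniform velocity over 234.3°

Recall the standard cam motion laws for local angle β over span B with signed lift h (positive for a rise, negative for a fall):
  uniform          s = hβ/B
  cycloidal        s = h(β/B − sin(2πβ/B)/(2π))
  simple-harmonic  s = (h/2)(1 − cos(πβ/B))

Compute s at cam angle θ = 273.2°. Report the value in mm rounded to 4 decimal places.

seg 1 [0°–70.7°] cycloidal, h=25: full span → s += 25 → s = 25.0000
seg 2 [70.7°–125.7°] uniform, h=10: full span → s += 10 → s = 35.0000
seg 3 [125.7°–360°] uniform, h=16: θ=273.2° here. β=147.5, B=234.3. 16·147.5/234.3 = 10.0726 → s = 45.0726

45.0726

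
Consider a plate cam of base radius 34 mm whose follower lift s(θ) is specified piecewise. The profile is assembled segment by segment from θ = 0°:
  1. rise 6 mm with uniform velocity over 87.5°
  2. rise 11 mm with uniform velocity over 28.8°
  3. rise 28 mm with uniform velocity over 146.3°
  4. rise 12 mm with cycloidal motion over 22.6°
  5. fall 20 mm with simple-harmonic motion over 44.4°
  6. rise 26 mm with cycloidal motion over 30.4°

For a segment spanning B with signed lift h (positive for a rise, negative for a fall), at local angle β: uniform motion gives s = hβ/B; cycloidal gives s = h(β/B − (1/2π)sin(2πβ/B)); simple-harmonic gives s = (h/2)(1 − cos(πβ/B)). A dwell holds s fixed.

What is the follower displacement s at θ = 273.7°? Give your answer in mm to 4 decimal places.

seg 1 [0°–87.5°] uniform, h=6: full span → s += 6 → s = 6.0000
seg 2 [87.5°–116.3°] uniform, h=11: full span → s += 11 → s = 17.0000
seg 3 [116.3°–262.6°] uniform, h=28: full span → s += 28 → s = 45.0000
seg 4 [262.6°–285.2°] cycloidal, h=12: θ=273.7° here. β=11.1, B=22.6. 12·(0.4912 − sin(2π·0.4912)/(2π)) = 5.7877 → s = 50.7877

50.7877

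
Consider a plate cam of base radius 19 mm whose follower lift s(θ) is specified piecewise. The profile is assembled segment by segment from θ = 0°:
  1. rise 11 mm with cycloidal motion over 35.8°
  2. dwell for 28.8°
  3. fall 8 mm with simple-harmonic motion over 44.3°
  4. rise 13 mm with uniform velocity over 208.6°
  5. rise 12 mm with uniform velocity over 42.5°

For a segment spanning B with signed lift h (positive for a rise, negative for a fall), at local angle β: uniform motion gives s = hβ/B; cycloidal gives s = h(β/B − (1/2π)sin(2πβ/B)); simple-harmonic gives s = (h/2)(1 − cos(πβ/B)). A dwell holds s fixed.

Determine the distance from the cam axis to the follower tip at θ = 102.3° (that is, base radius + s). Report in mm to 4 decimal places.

seg 1 [0°–35.8°] cycloidal, h=11: full span → s += 11 → s = 11.0000
seg 2 [35.8°–64.6°] dwell: s stays 11.0000
seg 3 [64.6°–108.9°] simple-harmonic, h=-8: θ=102.3° here. β=37.7, B=44.3. -8/2·(1 − cos(π·0.8510)) = -7.5698 → s = 3.4302
radial distance = base radius + s = 19 + 3.4302 = 22.4302

22.4302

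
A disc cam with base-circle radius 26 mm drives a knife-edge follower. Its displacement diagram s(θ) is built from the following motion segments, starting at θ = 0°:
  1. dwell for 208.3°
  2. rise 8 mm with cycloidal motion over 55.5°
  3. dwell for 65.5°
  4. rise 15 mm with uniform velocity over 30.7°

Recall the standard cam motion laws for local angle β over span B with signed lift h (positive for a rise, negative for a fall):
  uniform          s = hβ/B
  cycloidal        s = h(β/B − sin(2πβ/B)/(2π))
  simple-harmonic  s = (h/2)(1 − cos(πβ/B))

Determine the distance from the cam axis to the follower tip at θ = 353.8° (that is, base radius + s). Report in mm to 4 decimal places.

seg 1 [0°–208.3°] dwell: s stays 0.0000
seg 2 [208.3°–263.8°] cycloidal, h=8: full span → s += 8 → s = 8.0000
seg 3 [263.8°–329.3°] dwell: s stays 8.0000
seg 4 [329.3°–360°] uniform, h=15: θ=353.8° here. β=24.5, B=30.7. 15·24.5/30.7 = 11.9707 → s = 19.9707
radial distance = base radius + s = 26 + 19.9707 = 45.9707

45.9707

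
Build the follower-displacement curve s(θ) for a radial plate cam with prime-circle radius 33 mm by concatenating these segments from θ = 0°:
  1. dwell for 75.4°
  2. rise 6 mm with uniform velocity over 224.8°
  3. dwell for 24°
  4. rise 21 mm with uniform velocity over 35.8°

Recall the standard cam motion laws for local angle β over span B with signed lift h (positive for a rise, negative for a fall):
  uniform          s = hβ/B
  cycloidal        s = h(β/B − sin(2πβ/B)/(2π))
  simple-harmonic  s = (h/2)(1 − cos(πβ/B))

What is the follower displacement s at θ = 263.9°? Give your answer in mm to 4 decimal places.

seg 1 [0°–75.4°] dwell: s stays 0.0000
seg 2 [75.4°–300.2°] uniform, h=6: θ=263.9° here. β=188.5, B=224.8. 6·188.5/224.8 = 5.0311 → s = 5.0311

5.0311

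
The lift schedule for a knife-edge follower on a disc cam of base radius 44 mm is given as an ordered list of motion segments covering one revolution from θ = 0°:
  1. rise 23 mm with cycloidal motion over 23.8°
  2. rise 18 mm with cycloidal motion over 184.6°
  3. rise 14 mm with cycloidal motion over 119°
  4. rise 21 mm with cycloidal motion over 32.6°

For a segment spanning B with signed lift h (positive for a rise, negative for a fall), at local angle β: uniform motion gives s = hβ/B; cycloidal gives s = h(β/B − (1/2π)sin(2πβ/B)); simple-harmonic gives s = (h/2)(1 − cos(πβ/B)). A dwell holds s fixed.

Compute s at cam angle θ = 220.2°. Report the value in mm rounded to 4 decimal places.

seg 1 [0°–23.8°] cycloidal, h=23: full span → s += 23 → s = 23.0000
seg 2 [23.8°–208.4°] cycloidal, h=18: full span → s += 18 → s = 41.0000
seg 3 [208.4°–327.4°] cycloidal, h=14: θ=220.2° here. β=11.8, B=119. 14·(0.0992 − sin(2π·0.0992)/(2π)) = 0.0881 → s = 41.0881

41.0881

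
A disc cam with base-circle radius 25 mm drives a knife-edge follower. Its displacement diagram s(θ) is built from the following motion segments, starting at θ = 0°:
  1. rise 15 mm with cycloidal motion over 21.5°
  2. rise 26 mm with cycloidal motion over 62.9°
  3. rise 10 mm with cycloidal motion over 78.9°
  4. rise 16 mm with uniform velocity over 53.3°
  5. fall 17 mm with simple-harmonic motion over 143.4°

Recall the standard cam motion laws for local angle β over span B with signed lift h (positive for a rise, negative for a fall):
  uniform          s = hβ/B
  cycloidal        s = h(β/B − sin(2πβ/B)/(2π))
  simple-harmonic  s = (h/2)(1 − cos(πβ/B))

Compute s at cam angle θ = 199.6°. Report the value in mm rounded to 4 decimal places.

seg 1 [0°–21.5°] cycloidal, h=15: full span → s += 15 → s = 15.0000
seg 2 [21.5°–84.4°] cycloidal, h=26: full span → s += 26 → s = 41.0000
seg 3 [84.4°–163.3°] cycloidal, h=10: full span → s += 10 → s = 51.0000
seg 4 [163.3°–216.6°] uniform, h=16: θ=199.6° here. β=36.3, B=53.3. 16·36.3/53.3 = 10.8968 → s = 61.8968

61.8968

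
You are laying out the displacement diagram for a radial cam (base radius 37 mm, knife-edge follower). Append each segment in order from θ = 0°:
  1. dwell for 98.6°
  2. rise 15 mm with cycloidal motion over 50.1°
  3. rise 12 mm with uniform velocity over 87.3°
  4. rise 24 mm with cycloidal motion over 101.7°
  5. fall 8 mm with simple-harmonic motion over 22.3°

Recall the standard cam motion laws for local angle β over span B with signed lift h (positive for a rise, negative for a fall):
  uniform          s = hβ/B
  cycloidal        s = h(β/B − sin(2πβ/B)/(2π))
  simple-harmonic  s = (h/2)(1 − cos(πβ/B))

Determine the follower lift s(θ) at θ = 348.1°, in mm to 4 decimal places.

seg 1 [0°–98.6°] dwell: s stays 0.0000
seg 2 [98.6°–148.7°] cycloidal, h=15: full span → s += 15 → s = 15.0000
seg 3 [148.7°–236°] uniform, h=12: full span → s += 12 → s = 27.0000
seg 4 [236°–337.7°] cycloidal, h=24: full span → s += 24 → s = 51.0000
seg 5 [337.7°–360°] simple-harmonic, h=-8: θ=348.1° here. β=10.4, B=22.3. -8/2·(1 − cos(π·0.4664)) = -3.5782 → s = 47.4218

47.4218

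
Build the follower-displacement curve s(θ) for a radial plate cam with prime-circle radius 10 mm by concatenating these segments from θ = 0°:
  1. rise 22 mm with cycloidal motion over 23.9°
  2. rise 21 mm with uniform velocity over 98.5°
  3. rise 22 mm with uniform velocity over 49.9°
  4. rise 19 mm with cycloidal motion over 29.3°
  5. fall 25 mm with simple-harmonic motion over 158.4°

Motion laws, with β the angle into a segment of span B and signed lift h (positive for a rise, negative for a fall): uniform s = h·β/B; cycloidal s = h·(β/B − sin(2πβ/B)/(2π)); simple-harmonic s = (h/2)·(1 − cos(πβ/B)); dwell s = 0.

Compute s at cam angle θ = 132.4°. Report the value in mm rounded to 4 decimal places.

seg 1 [0°–23.9°] cycloidal, h=22: full span → s += 22 → s = 22.0000
seg 2 [23.9°–122.4°] uniform, h=21: full span → s += 21 → s = 43.0000
seg 3 [122.4°–172.3°] uniform, h=22: θ=132.4° here. β=10, B=49.9. 22·10/49.9 = 4.4088 → s = 47.4088

47.4088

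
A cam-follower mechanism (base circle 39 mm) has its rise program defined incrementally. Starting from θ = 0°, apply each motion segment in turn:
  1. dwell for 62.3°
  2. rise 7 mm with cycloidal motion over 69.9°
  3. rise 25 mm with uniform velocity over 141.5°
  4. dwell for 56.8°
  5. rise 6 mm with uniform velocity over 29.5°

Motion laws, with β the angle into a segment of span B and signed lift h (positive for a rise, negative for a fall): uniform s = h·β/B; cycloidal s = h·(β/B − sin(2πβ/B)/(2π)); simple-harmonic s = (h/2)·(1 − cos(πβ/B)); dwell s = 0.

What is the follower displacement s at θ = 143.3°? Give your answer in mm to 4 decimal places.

seg 1 [0°–62.3°] dwell: s stays 0.0000
seg 2 [62.3°–132.2°] cycloidal, h=7: full span → s += 7 → s = 7.0000
seg 3 [132.2°–273.7°] uniform, h=25: θ=143.3° here. β=11.1, B=141.5. 25·11.1/141.5 = 1.9611 → s = 8.9611

8.9611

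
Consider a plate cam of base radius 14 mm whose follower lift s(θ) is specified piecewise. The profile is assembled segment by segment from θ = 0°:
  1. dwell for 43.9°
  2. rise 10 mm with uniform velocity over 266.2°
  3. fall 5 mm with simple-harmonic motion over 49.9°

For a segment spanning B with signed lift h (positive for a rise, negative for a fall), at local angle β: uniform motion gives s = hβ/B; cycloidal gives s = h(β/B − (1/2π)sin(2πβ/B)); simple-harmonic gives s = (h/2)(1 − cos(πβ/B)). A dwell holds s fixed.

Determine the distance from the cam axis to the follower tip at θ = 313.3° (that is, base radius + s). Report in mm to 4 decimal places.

seg 1 [0°–43.9°] dwell: s stays 0.0000
seg 2 [43.9°–310.1°] uniform, h=10: full span → s += 10 → s = 10.0000
seg 3 [310.1°–360°] simple-harmonic, h=-5: θ=313.3° here. β=3.2, B=49.9. -5/2·(1 − cos(π·0.0641)) = -0.0506 → s = 9.9494
radial distance = base radius + s = 14 + 9.9494 = 23.9494

23.9494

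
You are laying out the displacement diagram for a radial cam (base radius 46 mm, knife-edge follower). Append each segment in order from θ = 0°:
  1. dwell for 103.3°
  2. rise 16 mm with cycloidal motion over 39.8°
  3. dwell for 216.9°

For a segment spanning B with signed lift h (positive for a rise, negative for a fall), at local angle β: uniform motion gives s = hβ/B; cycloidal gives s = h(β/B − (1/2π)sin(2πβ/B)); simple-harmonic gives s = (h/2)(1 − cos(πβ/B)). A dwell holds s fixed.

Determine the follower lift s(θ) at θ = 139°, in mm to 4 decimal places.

seg 1 [0°–103.3°] dwell: s stays 0.0000
seg 2 [103.3°–143.1°] cycloidal, h=16: θ=139° here. β=35.7, B=39.8. 16·(0.8970 − sin(2π·0.8970)/(2π)) = 15.8873 → s = 15.8873

15.8873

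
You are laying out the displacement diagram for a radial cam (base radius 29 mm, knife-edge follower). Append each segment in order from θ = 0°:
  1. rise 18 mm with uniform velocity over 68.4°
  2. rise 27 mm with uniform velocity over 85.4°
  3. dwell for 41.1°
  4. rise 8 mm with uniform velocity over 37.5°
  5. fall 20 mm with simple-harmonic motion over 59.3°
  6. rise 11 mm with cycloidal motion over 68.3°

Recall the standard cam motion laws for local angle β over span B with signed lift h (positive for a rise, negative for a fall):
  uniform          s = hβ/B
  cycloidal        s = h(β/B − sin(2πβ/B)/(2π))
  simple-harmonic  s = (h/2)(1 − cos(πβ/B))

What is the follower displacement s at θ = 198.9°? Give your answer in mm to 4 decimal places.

seg 1 [0°–68.4°] uniform, h=18: full span → s += 18 → s = 18.0000
seg 2 [68.4°–153.8°] uniform, h=27: full span → s += 27 → s = 45.0000
seg 3 [153.8°–194.9°] dwell: s stays 45.0000
seg 4 [194.9°–232.4°] uniform, h=8: θ=198.9° here. β=4, B=37.5. 8·4/37.5 = 0.8533 → s = 45.8533

45.8533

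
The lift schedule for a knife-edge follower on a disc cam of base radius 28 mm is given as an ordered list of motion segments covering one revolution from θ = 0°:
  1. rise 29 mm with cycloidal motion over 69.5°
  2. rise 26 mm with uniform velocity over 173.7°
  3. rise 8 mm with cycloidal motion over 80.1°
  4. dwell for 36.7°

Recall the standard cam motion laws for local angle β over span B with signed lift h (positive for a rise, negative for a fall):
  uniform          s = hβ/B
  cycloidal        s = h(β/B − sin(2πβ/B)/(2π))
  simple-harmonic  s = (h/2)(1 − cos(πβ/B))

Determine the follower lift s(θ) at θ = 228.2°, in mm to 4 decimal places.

seg 1 [0°–69.5°] cycloidal, h=29: full span → s += 29 → s = 29.0000
seg 2 [69.5°–243.2°] uniform, h=26: θ=228.2° here. β=158.7, B=173.7. 26·158.7/173.7 = 23.7547 → s = 52.7547

52.7547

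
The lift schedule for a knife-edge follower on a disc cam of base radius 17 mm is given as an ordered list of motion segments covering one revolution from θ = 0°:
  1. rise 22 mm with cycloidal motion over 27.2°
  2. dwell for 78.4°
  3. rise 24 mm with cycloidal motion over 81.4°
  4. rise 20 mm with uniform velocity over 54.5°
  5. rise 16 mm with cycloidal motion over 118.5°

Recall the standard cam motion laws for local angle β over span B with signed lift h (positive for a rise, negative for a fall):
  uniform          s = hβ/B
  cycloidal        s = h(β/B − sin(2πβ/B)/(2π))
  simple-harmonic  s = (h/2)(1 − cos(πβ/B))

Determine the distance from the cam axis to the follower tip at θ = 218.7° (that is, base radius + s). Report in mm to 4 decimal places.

seg 1 [0°–27.2°] cycloidal, h=22: full span → s += 22 → s = 22.0000
seg 2 [27.2°–105.6°] dwell: s stays 22.0000
seg 3 [105.6°–187°] cycloidal, h=24: full span → s += 24 → s = 46.0000
seg 4 [187°–241.5°] uniform, h=20: θ=218.7° here. β=31.7, B=54.5. 20·31.7/54.5 = 11.6330 → s = 57.6330
radial distance = base radius + s = 17 + 57.6330 = 74.6330

74.6330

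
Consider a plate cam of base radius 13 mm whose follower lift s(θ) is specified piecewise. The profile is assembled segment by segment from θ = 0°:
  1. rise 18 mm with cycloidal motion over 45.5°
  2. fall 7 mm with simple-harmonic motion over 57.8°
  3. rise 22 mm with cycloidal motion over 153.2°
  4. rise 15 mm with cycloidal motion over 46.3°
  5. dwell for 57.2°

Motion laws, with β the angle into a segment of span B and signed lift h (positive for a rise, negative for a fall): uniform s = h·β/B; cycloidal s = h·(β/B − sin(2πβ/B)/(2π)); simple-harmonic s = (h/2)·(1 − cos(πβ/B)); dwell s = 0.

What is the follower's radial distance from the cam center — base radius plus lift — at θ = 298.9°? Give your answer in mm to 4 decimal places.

seg 1 [0°–45.5°] cycloidal, h=18: full span → s += 18 → s = 18.0000
seg 2 [45.5°–103.3°] simple-harmonic, h=-7: full span → s += -7 → s = 11.0000
seg 3 [103.3°–256.5°] cycloidal, h=22: full span → s += 22 → s = 33.0000
seg 4 [256.5°–302.8°] cycloidal, h=15: θ=298.9° here. β=42.4, B=46.3. 15·(0.9158 − sin(2π·0.9158)/(2π)) = 14.9418 → s = 47.9418
radial distance = base radius + s = 13 + 47.9418 = 60.9418

60.9418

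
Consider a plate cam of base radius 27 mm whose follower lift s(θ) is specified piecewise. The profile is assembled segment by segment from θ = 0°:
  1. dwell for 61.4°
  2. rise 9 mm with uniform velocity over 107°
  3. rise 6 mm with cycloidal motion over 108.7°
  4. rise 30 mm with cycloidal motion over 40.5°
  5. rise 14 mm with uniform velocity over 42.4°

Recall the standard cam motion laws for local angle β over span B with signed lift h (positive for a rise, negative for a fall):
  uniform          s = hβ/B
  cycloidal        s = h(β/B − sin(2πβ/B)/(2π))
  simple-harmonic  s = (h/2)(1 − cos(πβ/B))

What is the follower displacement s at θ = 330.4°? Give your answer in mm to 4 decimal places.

seg 1 [0°–61.4°] dwell: s stays 0.0000
seg 2 [61.4°–168.4°] uniform, h=9: full span → s += 9 → s = 9.0000
seg 3 [168.4°–277.1°] cycloidal, h=6: full span → s += 6 → s = 15.0000
seg 4 [277.1°–317.6°] cycloidal, h=30: full span → s += 30 → s = 45.0000
seg 5 [317.6°–360°] uniform, h=14: θ=330.4° here. β=12.8, B=42.4. 14·12.8/42.4 = 4.2264 → s = 49.2264

49.2264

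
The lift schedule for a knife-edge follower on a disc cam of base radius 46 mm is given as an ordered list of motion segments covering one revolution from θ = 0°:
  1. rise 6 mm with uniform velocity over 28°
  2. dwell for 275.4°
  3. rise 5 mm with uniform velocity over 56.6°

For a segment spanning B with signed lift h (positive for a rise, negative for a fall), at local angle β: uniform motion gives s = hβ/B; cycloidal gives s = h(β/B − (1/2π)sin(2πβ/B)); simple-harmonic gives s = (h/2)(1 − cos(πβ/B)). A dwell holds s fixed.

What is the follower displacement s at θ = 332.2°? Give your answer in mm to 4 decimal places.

seg 1 [0°–28°] uniform, h=6: full span → s += 6 → s = 6.0000
seg 2 [28°–303.4°] dwell: s stays 6.0000
seg 3 [303.4°–360°] uniform, h=5: θ=332.2° here. β=28.8, B=56.6. 5·28.8/56.6 = 2.5442 → s = 8.5442

8.5442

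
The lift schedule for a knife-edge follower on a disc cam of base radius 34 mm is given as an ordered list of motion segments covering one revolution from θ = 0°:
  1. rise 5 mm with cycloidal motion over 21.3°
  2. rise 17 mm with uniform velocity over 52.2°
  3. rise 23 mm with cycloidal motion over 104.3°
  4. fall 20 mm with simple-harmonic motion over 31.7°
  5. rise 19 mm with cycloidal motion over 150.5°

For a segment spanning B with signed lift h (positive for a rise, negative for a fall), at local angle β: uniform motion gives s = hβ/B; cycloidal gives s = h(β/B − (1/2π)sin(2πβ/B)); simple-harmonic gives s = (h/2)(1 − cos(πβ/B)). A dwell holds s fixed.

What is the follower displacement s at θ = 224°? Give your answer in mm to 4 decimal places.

seg 1 [0°–21.3°] cycloidal, h=5: full span → s += 5 → s = 5.0000
seg 2 [21.3°–73.5°] uniform, h=17: full span → s += 17 → s = 22.0000
seg 3 [73.5°–177.8°] cycloidal, h=23: full span → s += 23 → s = 45.0000
seg 4 [177.8°–209.5°] simple-harmonic, h=-20: full span → s += -20 → s = 25.0000
seg 5 [209.5°–360°] cycloidal, h=19: θ=224° here. β=14.5, B=150.5. 19·(0.0963 − sin(2π·0.0963)/(2π)) = 0.1098 → s = 25.1098

25.1098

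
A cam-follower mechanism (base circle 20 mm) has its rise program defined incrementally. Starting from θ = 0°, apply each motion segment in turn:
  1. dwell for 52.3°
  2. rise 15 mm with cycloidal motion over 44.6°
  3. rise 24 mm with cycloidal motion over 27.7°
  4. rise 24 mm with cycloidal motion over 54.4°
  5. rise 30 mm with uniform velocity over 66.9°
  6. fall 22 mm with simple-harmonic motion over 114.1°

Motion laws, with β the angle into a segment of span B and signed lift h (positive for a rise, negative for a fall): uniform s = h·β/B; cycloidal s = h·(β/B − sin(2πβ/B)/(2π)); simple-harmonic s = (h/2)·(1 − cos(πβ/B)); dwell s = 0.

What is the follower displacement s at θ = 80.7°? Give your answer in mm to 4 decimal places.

seg 1 [0°–52.3°] dwell: s stays 0.0000
seg 2 [52.3°–96.9°] cycloidal, h=15: θ=80.7° here. β=28.4, B=44.6. 15·(0.6368 − sin(2π·0.6368)/(2π)) = 11.3598 → s = 11.3598

11.3598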